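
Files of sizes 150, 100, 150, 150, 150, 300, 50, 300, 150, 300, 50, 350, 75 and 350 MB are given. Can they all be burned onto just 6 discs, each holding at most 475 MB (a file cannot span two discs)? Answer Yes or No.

Yes

A valid assignment using 6 discs:
  disc 1: 350 + 100 = 450
  disc 2: 350 + 75 + 50 = 475
  disc 3: 300 + 150 = 450
  disc 4: 300 + 150 = 450
  disc 5: 300 + 150 = 450
  disc 6: 150 + 150 + 50 = 350
Every load is within 475 MB, so 6 discs suffice.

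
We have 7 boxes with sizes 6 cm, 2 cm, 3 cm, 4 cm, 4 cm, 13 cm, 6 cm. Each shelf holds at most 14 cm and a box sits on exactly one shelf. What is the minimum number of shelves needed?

3

Total = 13 + 6 + 6 + 4 + 4 + 3 + 2 = 38 cm.
Lower bound: ⌈38/14⌉ = 3 shelves.
A packing using 3 shelves:
  shelf 1: 13 = 13
  shelf 2: 6 + 6 + 2 = 14
  shelf 3: 4 + 4 + 3 = 11
This matches the lower bound, so 3 is optimal.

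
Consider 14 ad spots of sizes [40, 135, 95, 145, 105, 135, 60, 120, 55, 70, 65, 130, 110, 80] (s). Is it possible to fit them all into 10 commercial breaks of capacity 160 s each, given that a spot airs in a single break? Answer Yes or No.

Yes

A valid assignment using 10 commercial breaks:
  break 1: 145 = 145
  break 2: 135 = 135
  break 3: 135 = 135
  break 4: 130 = 130
  break 5: 120 + 40 = 160
  break 6: 110 = 110
  break 7: 105 + 55 = 160
  break 8: 95 + 65 = 160
  break 9: 80 + 70 = 150
  break 10: 60 = 60
Every load is within 160 s, so 10 commercial breaks suffice.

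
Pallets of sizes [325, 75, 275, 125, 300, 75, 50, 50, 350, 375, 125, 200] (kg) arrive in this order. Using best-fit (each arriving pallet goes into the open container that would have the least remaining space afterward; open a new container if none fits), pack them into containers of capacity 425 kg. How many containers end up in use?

6

  325 → container 1 (new)  [load 325/425]
  75 → container 1  [load 400/425]
  275 → container 2 (new)  [load 275/425]
  125 → container 2  [load 400/425]
  300 → container 3 (new)  [load 300/425]
  75 → container 3  [load 375/425]
  50 → container 3  [load 425/425]
  50 → container 4 (new)  [load 50/425]
  350 → container 4  [load 400/425]
  375 → container 5 (new)  [load 375/425]
  125 → container 6 (new)  [load 125/425]
  200 → container 6  [load 325/425]
6 containers opened.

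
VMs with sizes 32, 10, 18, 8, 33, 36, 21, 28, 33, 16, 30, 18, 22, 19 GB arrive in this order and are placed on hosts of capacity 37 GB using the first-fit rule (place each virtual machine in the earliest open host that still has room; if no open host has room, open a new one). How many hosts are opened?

10

  32 → host 1 (new)  [load 32/37]
  10 → host 2 (new)  [load 10/37]
  18 → host 2  [load 28/37]
  8 → host 2  [load 36/37]
  33 → host 3 (new)  [load 33/37]
  36 → host 4 (new)  [load 36/37]
  21 → host 5 (new)  [load 21/37]
  28 → host 6 (new)  [load 28/37]
  33 → host 7 (new)  [load 33/37]
  16 → host 5  [load 37/37]
  30 → host 8 (new)  [load 30/37]
  18 → host 9 (new)  [load 18/37]
  22 → host 10 (new)  [load 22/37]
  19 → host 9  [load 37/37]
10 hosts opened.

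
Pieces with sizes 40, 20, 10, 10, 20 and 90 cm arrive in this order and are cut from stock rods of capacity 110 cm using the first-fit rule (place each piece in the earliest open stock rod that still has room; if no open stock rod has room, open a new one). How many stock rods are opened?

  40 → stock rod 1 (new)  [load 40/110]
  20 → stock rod 1  [load 60/110]
  10 → stock rod 1  [load 70/110]
  10 → stock rod 1  [load 80/110]
  20 → stock rod 1  [load 100/110]
  90 → stock rod 2 (new)  [load 90/110]
2 stock rods opened.

2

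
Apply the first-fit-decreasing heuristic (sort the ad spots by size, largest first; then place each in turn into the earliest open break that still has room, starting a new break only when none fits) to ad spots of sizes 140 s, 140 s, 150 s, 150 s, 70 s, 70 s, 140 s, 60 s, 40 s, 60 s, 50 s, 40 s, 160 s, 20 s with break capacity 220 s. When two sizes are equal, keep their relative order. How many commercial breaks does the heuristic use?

6

Sorted descending: 160, 150, 150, 140, 140, 140, 70, 70, 60, 60, 50, 40, 40, 20.
  160 → break 1 (new)  [load 160/220]
  150 → break 2 (new)  [load 150/220]
  150 → break 3 (new)  [load 150/220]
  140 → break 4 (new)  [load 140/220]
  140 → break 5 (new)  [load 140/220]
  140 → break 6 (new)  [load 140/220]
  70 → break 2  [load 220/220]
  70 → break 3  [load 220/220]
  60 → break 1  [load 220/220]
  60 → break 4  [load 200/220]
  50 → break 5  [load 190/220]
  40 → break 6  [load 180/220]
  40 → break 6  [load 220/220]
  20 → break 4  [load 220/220]
6 commercial breaks opened.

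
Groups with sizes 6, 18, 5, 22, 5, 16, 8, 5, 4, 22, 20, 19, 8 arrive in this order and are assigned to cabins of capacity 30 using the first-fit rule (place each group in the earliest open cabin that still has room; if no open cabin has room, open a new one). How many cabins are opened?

6

  6 → cabin 1 (new)  [load 6/30]
  18 → cabin 1  [load 24/30]
  5 → cabin 1  [load 29/30]
  22 → cabin 2 (new)  [load 22/30]
  5 → cabin 2  [load 27/30]
  16 → cabin 3 (new)  [load 16/30]
  8 → cabin 3  [load 24/30]
  5 → cabin 3  [load 29/30]
  4 → cabin 4 (new)  [load 4/30]
  22 → cabin 4  [load 26/30]
  20 → cabin 5 (new)  [load 20/30]
  19 → cabin 6 (new)  [load 19/30]
  8 → cabin 5  [load 28/30]
6 cabins opened.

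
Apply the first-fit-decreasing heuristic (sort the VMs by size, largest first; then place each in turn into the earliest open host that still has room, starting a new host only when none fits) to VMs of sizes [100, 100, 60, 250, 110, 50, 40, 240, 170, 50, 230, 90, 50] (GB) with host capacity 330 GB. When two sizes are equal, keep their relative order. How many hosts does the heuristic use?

Sorted descending: 250, 240, 230, 170, 110, 100, 100, 90, 60, 50, 50, 50, 40.
  250 → host 1 (new)  [load 250/330]
  240 → host 2 (new)  [load 240/330]
  230 → host 3 (new)  [load 230/330]
  170 → host 4 (new)  [load 170/330]
  110 → host 4  [load 280/330]
  100 → host 3  [load 330/330]
  100 → host 5 (new)  [load 100/330]
  90 → host 2  [load 330/330]
  60 → host 1  [load 310/330]
  50 → host 4  [load 330/330]
  50 → host 5  [load 150/330]
  50 → host 5  [load 200/330]
  40 → host 5  [load 240/330]
5 hosts opened.

5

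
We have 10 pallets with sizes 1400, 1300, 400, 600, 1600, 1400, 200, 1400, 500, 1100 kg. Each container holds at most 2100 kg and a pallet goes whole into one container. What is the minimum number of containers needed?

6

Total = 1600 + 1400 + 1400 + 1400 + 1300 + 1100 + 600 + 500 + 400 + 200 = 9900 kg.
Lower bound: ⌈9900/2100⌉ = 5 containers.
Also, 6 pallets each exceed 1050 kg, and no two of those can share a container, so at least 6 containers are needed.
A packing using 6 containers:
  container 1: 1600 + 500 = 2100
  container 2: 1400 + 600 = 2000
  container 3: 1400 + 400 + 200 = 2000
  container 4: 1400 = 1400
  container 5: 1300 = 1300
  container 6: 1100 = 1100
This matches the lower bound, so 6 is optimal.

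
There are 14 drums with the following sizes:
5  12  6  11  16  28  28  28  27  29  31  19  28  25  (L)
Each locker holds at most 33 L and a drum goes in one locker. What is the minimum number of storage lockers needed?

10

Total = 31 + 29 + 28 + 28 + 28 + 28 + 27 + 25 + 19 + 16 + 12 + 11 + 6 + 5 = 293 L.
Lower bound: ⌈293/33⌉ = 9 storage lockers.
A packing using 10 storage lockers:
  locker 1: 31 = 31
  locker 2: 29 = 29
  locker 3: 28 + 5 = 33
  locker 4: 28 = 28
  locker 5: 28 = 28
  locker 6: 28 = 28
  locker 7: 27 + 6 = 33
  locker 8: 25 = 25
  locker 9: 19 + 12 = 31
  locker 10: 16 + 11 = 27
No arrangement into 9 storage lockers stays within capacity, so 10 is optimal.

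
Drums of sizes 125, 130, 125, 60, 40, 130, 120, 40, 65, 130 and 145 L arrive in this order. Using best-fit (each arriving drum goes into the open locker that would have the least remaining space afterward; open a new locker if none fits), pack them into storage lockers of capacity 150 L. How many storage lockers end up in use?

  125 → locker 1 (new)  [load 125/150]
  130 → locker 2 (new)  [load 130/150]
  125 → locker 3 (new)  [load 125/150]
  60 → locker 4 (new)  [load 60/150]
  40 → locker 4  [load 100/150]
  130 → locker 5 (new)  [load 130/150]
  120 → locker 6 (new)  [load 120/150]
  40 → locker 4  [load 140/150]
  65 → locker 7 (new)  [load 65/150]
  130 → locker 8 (new)  [load 130/150]
  145 → locker 9 (new)  [load 145/150]
9 storage lockers opened.

9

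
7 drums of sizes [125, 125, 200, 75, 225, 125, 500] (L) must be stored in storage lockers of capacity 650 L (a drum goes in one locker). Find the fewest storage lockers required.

Total = 500 + 225 + 200 + 125 + 125 + 125 + 75 = 1375 L.
Lower bound: ⌈1375/650⌉ = 3 storage lockers.
A packing using 3 storage lockers:
  locker 1: 500 + 125 = 625
  locker 2: 225 + 200 + 125 + 75 = 625
  locker 3: 125 = 125
This matches the lower bound, so 3 is optimal.

3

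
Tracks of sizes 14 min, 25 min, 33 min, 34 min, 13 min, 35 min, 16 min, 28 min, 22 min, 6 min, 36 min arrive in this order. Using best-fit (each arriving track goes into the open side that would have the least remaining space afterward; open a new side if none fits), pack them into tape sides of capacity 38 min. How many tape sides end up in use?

  14 → side 1 (new)  [load 14/38]
  25 → side 2 (new)  [load 25/38]
  33 → side 3 (new)  [load 33/38]
  34 → side 4 (new)  [load 34/38]
  13 → side 2  [load 38/38]
  35 → side 5 (new)  [load 35/38]
  16 → side 1  [load 30/38]
  28 → side 6 (new)  [load 28/38]
  22 → side 7 (new)  [load 22/38]
  6 → side 1  [load 36/38]
  36 → side 8 (new)  [load 36/38]
8 tape sides opened.

8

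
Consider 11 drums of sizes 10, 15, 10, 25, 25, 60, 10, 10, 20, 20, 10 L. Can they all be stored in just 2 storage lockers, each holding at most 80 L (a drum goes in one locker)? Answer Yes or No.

Total = 215 L; ⌈215/80⌉ = 3.
At least 3 storage lockers are required, but only 2 are allowed.

No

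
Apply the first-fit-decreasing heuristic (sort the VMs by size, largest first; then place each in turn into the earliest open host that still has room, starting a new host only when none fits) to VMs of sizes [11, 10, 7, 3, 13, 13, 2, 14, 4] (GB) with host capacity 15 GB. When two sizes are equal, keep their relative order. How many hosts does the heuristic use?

6

Sorted descending: 14, 13, 13, 11, 10, 7, 4, 3, 2.
  14 → host 1 (new)  [load 14/15]
  13 → host 2 (new)  [load 13/15]
  13 → host 3 (new)  [load 13/15]
  11 → host 4 (new)  [load 11/15]
  10 → host 5 (new)  [load 10/15]
  7 → host 6 (new)  [load 7/15]
  4 → host 4  [load 15/15]
  3 → host 5  [load 13/15]
  2 → host 2  [load 15/15]
6 hosts opened.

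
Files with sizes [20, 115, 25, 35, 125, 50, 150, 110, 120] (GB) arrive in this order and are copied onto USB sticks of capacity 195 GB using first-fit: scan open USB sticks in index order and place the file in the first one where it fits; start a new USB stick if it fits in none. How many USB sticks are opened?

5

  20 → USB stick 1 (new)  [load 20/195]
  115 → USB stick 1  [load 135/195]
  25 → USB stick 1  [load 160/195]
  35 → USB stick 1  [load 195/195]
  125 → USB stick 2 (new)  [load 125/195]
  50 → USB stick 2  [load 175/195]
  150 → USB stick 3 (new)  [load 150/195]
  110 → USB stick 4 (new)  [load 110/195]
  120 → USB stick 5 (new)  [load 120/195]
5 USB sticks opened.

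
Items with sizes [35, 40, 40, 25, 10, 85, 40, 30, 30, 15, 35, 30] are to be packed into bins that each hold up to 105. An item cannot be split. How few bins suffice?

4

Total = 85 + 40 + 40 + 40 + 35 + 35 + 30 + 30 + 30 + 25 + 15 + 10 = 415.
Lower bound: ⌈415/105⌉ = 4 bins.
A packing using 4 bins:
  bin 1: 85 + 15 = 100
  bin 2: 40 + 40 + 25 = 105
  bin 3: 40 + 35 + 30 = 105
  bin 4: 35 + 30 + 30 + 10 = 105
This matches the lower bound, so 4 is optimal.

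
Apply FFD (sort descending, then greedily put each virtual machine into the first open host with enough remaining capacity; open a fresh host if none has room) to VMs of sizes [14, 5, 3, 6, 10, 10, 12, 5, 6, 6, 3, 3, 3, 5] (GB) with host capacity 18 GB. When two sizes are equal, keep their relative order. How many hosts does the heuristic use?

6

Sorted descending: 14, 12, 10, 10, 6, 6, 6, 5, 5, 5, 3, 3, 3, 3.
  14 → host 1 (new)  [load 14/18]
  12 → host 2 (new)  [load 12/18]
  10 → host 3 (new)  [load 10/18]
  10 → host 4 (new)  [load 10/18]
  6 → host 2  [load 18/18]
  6 → host 3  [load 16/18]
  6 → host 4  [load 16/18]
  5 → host 5 (new)  [load 5/18]
  5 → host 5  [load 10/18]
  5 → host 5  [load 15/18]
  3 → host 1  [load 17/18]
  3 → host 5  [load 18/18]
  3 → host 6 (new)  [load 3/18]
  3 → host 6  [load 6/18]
6 hosts opened.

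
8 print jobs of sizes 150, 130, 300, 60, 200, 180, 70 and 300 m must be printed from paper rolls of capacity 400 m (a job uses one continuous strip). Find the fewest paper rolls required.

Total = 300 + 300 + 200 + 180 + 150 + 130 + 70 + 60 = 1390 m.
Lower bound: ⌈1390/400⌉ = 4 paper rolls.
A packing using 4 paper rolls:
  roll 1: 300 + 70 = 370
  roll 2: 300 + 60 = 360
  roll 3: 200 + 180 = 380
  roll 4: 150 + 130 = 280
This matches the lower bound, so 4 is optimal.

4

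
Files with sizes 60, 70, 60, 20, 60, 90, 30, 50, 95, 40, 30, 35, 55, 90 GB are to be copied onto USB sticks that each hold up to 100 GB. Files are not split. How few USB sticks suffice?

Total = 95 + 90 + 90 + 70 + 60 + 60 + 60 + 55 + 50 + 40 + 35 + 30 + 30 + 20 = 785 GB.
Lower bound: ⌈785/100⌉ = 8 USB sticks.
A packing using 9 USB sticks:
  USB stick 1: 95 = 95
  USB stick 2: 90 = 90
  USB stick 3: 90 = 90
  USB stick 4: 70 + 30 = 100
  USB stick 5: 60 + 40 = 100
  USB stick 6: 60 + 35 = 95
  USB stick 7: 60 + 30 = 90
  USB stick 8: 55 + 20 = 75
  USB stick 9: 50 = 50
No arrangement into 8 USB sticks stays within capacity, so 9 is optimal.

9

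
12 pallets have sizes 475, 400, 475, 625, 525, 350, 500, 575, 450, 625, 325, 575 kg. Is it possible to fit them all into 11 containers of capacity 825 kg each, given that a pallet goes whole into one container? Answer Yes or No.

A valid assignment using 10 containers:
  container 1: 625 = 625
  container 2: 625 = 625
  container 3: 575 = 575
  container 4: 575 = 575
  container 5: 525 = 525
  container 6: 500 + 325 = 825
  container 7: 475 + 350 = 825
  container 8: 475 = 475
  container 9: 450 = 450
  container 10: 400 = 400
That uses only 10 ≤ 11, so 11 containers are enough.

Yes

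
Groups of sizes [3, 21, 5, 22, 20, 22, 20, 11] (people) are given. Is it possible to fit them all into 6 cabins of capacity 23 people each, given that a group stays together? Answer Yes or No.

A valid assignment using 6 cabins:
  cabin 1: 22 = 22
  cabin 2: 22 = 22
  cabin 3: 21 = 21
  cabin 4: 20 + 3 = 23
  cabin 5: 20 = 20
  cabin 6: 11 + 5 = 16
Every load is within 23 people, so 6 cabins suffice.

Yes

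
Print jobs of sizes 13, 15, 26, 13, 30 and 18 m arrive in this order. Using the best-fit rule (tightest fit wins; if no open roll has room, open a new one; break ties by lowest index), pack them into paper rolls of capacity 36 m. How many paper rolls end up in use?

  13 → roll 1 (new)  [load 13/36]
  15 → roll 1  [load 28/36]
  26 → roll 2 (new)  [load 26/36]
  13 → roll 3 (new)  [load 13/36]
  30 → roll 4 (new)  [load 30/36]
  18 → roll 3  [load 31/36]
4 paper rolls opened.

4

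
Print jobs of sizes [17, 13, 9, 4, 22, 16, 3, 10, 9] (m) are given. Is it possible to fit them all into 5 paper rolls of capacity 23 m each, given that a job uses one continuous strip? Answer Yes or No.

Yes

A valid assignment using 5 paper rolls:
  roll 1: 22 = 22
  roll 2: 17 + 4 = 21
  roll 3: 16 + 3 = 19
  roll 4: 13 + 10 = 23
  roll 5: 9 + 9 = 18
Every load is within 23 m, so 5 paper rolls suffice.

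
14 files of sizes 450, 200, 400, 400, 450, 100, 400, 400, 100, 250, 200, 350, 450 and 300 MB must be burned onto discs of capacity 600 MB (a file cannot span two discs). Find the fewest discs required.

Total = 450 + 450 + 450 + 400 + 400 + 400 + 400 + 350 + 300 + 250 + 200 + 200 + 100 + 100 = 4450 MB.
Lower bound: ⌈4450/600⌉ = 8 discs.
A packing using 9 discs:
  disc 1: 450 + 100 = 550
  disc 2: 450 + 100 = 550
  disc 3: 450 = 450
  disc 4: 400 + 200 = 600
  disc 5: 400 + 200 = 600
  disc 6: 400 = 400
  disc 7: 400 = 400
  disc 8: 350 + 250 = 600
  disc 9: 300 = 300
No arrangement into 8 discs stays within capacity, so 9 is optimal.

9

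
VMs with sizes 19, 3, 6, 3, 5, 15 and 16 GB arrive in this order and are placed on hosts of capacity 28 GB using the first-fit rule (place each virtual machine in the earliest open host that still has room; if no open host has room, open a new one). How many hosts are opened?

  19 → host 1 (new)  [load 19/28]
  3 → host 1  [load 22/28]
  6 → host 1  [load 28/28]
  3 → host 2 (new)  [load 3/28]
  5 → host 2  [load 8/28]
  15 → host 2  [load 23/28]
  16 → host 3 (new)  [load 16/28]
3 hosts opened.

3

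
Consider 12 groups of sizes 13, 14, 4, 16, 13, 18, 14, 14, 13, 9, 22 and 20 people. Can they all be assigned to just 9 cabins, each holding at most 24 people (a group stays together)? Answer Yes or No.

Total = 170 people; ⌈170/24⌉ = 8.
10 groups each exceed half the capacity and cannot share a cabin, forcing at least 10 cabins.
At least 10 cabins are required, but only 9 are allowed.

No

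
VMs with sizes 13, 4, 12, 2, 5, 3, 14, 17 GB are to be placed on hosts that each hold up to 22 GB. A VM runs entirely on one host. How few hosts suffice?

4

Total = 17 + 14 + 13 + 12 + 5 + 4 + 3 + 2 = 70 GB.
Lower bound: ⌈70/22⌉ = 4 hosts.
A packing using 4 hosts:
  host 1: 17 + 5 = 22
  host 2: 14 + 4 + 3 = 21
  host 3: 13 + 2 = 15
  host 4: 12 = 12
This matches the lower bound, so 4 is optimal.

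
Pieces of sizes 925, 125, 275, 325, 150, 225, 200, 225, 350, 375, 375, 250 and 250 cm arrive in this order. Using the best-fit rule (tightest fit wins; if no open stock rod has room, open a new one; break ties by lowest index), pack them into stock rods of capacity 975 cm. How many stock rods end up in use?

5

  925 → stock rod 1 (new)  [load 925/975]
  125 → stock rod 2 (new)  [load 125/975]
  275 → stock rod 2  [load 400/975]
  325 → stock rod 2  [load 725/975]
  150 → stock rod 2  [load 875/975]
  225 → stock rod 3 (new)  [load 225/975]
  200 → stock rod 3  [load 425/975]
  225 → stock rod 3  [load 650/975]
  350 → stock rod 4 (new)  [load 350/975]
  375 → stock rod 4  [load 725/975]
  375 → stock rod 5 (new)  [load 375/975]
  250 → stock rod 4  [load 975/975]
  250 → stock rod 3  [load 900/975]
5 stock rods opened.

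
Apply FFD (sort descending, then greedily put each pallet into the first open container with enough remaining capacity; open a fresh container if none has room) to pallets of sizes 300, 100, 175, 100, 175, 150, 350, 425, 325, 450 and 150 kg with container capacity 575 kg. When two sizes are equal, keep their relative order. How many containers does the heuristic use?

Sorted descending: 450, 425, 350, 325, 300, 175, 175, 150, 150, 100, 100.
  450 → container 1 (new)  [load 450/575]
  425 → container 2 (new)  [load 425/575]
  350 → container 3 (new)  [load 350/575]
  325 → container 4 (new)  [load 325/575]
  300 → container 5 (new)  [load 300/575]
  175 → container 3  [load 525/575]
  175 → container 4  [load 500/575]
  150 → container 2  [load 575/575]
  150 → container 5  [load 450/575]
  100 → container 1  [load 550/575]
  100 → container 5  [load 550/575]
5 containers opened.

5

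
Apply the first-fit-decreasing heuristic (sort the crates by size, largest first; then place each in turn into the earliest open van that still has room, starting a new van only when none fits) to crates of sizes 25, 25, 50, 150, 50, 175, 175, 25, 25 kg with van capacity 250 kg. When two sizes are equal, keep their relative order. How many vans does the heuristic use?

3

Sorted descending: 175, 175, 150, 50, 50, 25, 25, 25, 25.
  175 → van 1 (new)  [load 175/250]
  175 → van 2 (new)  [load 175/250]
  150 → van 3 (new)  [load 150/250]
  50 → van 1  [load 225/250]
  50 → van 2  [load 225/250]
  25 → van 1  [load 250/250]
  25 → van 2  [load 250/250]
  25 → van 3  [load 175/250]
  25 → van 3  [load 200/250]
3 vans opened.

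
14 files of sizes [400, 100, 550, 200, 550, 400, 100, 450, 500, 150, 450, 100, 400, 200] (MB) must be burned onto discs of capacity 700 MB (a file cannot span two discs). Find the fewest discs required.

Total = 550 + 550 + 500 + 450 + 450 + 400 + 400 + 400 + 200 + 200 + 150 + 100 + 100 + 100 = 4550 MB.
Lower bound: ⌈4550/700⌉ = 7 discs.
Also, 8 files each exceed 350 MB, and no two of those can share a disc, so at least 8 discs are needed.
A packing using 8 discs:
  disc 1: 550 + 150 = 700
  disc 2: 550 + 100 = 650
  disc 3: 500 + 200 = 700
  disc 4: 450 + 200 = 650
  disc 5: 450 + 100 + 100 = 650
  disc 6: 400 = 400
  disc 7: 400 = 400
  disc 8: 400 = 400
This matches the lower bound, so 8 is optimal.

8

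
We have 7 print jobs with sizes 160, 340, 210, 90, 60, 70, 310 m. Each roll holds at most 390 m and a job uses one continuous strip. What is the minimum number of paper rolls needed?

Total = 340 + 310 + 210 + 160 + 90 + 70 + 60 = 1240 m.
Lower bound: ⌈1240/390⌉ = 4 paper rolls.
A packing using 4 paper rolls:
  roll 1: 340 = 340
  roll 2: 310 + 70 = 380
  roll 3: 210 + 160 = 370
  roll 4: 90 + 60 = 150
This matches the lower bound, so 4 is optimal.

4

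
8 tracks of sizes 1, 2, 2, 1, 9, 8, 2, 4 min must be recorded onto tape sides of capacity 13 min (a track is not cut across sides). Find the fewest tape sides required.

3

Total = 9 + 8 + 4 + 2 + 2 + 2 + 1 + 1 = 29 min.
Lower bound: ⌈29/13⌉ = 3 tape sides.
A packing using 3 tape sides:
  side 1: 9 + 4 = 13
  side 2: 8 + 2 + 2 + 1 = 13
  side 3: 2 + 1 = 3
This matches the lower bound, so 3 is optimal.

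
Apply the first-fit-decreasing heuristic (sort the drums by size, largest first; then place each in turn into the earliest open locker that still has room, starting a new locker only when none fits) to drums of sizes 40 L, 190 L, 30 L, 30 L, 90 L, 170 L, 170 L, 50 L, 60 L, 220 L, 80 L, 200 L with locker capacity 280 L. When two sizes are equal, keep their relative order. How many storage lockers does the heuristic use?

Sorted descending: 220, 200, 190, 170, 170, 90, 80, 60, 50, 40, 30, 30.
  220 → locker 1 (new)  [load 220/280]
  200 → locker 2 (new)  [load 200/280]
  190 → locker 3 (new)  [load 190/280]
  170 → locker 4 (new)  [load 170/280]
  170 → locker 5 (new)  [load 170/280]
  90 → locker 3  [load 280/280]
  80 → locker 2  [load 280/280]
  60 → locker 1  [load 280/280]
  50 → locker 4  [load 220/280]
  40 → locker 4  [load 260/280]
  30 → locker 5  [load 200/280]
  30 → locker 5  [load 230/280]
5 storage lockers opened.

5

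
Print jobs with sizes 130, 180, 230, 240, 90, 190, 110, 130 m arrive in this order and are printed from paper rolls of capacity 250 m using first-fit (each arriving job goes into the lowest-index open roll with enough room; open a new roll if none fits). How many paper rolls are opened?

6

  130 → roll 1 (new)  [load 130/250]
  180 → roll 2 (new)  [load 180/250]
  230 → roll 3 (new)  [load 230/250]
  240 → roll 4 (new)  [load 240/250]
  90 → roll 1  [load 220/250]
  190 → roll 5 (new)  [load 190/250]
  110 → roll 6 (new)  [load 110/250]
  130 → roll 6  [load 240/250]
6 paper rolls opened.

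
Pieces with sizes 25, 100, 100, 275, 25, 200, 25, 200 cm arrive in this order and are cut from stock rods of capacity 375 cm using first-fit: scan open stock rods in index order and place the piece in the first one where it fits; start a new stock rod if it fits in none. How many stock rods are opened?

4

  25 → stock rod 1 (new)  [load 25/375]
  100 → stock rod 1  [load 125/375]
  100 → stock rod 1  [load 225/375]
  275 → stock rod 2 (new)  [load 275/375]
  25 → stock rod 1  [load 250/375]
  200 → stock rod 3 (new)  [load 200/375]
  25 → stock rod 1  [load 275/375]
  200 → stock rod 4 (new)  [load 200/375]
4 stock rods opened.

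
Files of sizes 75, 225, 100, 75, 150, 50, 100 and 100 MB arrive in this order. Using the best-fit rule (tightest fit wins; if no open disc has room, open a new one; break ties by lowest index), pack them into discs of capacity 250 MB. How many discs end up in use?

4

  75 → disc 1 (new)  [load 75/250]
  225 → disc 2 (new)  [load 225/250]
  100 → disc 1  [load 175/250]
  75 → disc 1  [load 250/250]
  150 → disc 3 (new)  [load 150/250]
  50 → disc 3  [load 200/250]
  100 → disc 4 (new)  [load 100/250]
  100 → disc 4  [load 200/250]
4 discs opened.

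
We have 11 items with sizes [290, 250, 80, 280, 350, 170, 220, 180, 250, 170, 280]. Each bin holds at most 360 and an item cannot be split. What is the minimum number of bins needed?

Total = 350 + 290 + 280 + 280 + 250 + 250 + 220 + 180 + 170 + 170 + 80 = 2520.
Lower bound: ⌈2520/360⌉ = 7 bins.
A packing using 9 bins:
  bin 1: 350 = 350
  bin 2: 290 = 290
  bin 3: 280 + 80 = 360
  bin 4: 280 = 280
  bin 5: 250 = 250
  bin 6: 250 = 250
  bin 7: 220 = 220
  bin 8: 180 + 170 = 350
  bin 9: 170 = 170
No arrangement into 8 bins stays within capacity, so 9 is optimal.

9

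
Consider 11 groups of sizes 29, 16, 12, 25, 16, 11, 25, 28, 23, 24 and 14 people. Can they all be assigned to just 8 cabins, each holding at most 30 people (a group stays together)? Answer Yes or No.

No

Total = 223 people; ⌈223/30⌉ = 8.
The bound of 8 does not rule out 8, but exhaustive search shows no assignment into 8 cabins of capacity 30 people exists — the minimum is 9.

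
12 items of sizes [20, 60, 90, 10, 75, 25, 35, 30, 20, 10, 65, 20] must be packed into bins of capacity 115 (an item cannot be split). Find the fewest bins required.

Total = 90 + 75 + 65 + 60 + 35 + 30 + 25 + 20 + 20 + 20 + 10 + 10 = 460.
Lower bound: ⌈460/115⌉ = 4 bins.
A packing using 4 bins:
  bin 1: 90 + 25 = 115
  bin 2: 75 + 30 + 10 = 115
  bin 3: 65 + 20 + 20 + 10 = 115
  bin 4: 60 + 35 + 20 = 115
This matches the lower bound, so 4 is optimal.

4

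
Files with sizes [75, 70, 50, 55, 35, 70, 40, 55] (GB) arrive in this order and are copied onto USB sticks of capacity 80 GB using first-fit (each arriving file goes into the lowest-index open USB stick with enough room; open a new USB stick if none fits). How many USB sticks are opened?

  75 → USB stick 1 (new)  [load 75/80]
  70 → USB stick 2 (new)  [load 70/80]
  50 → USB stick 3 (new)  [load 50/80]
  55 → USB stick 4 (new)  [load 55/80]
  35 → USB stick 5 (new)  [load 35/80]
  70 → USB stick 6 (new)  [load 70/80]
  40 → USB stick 5  [load 75/80]
  55 → USB stick 7 (new)  [load 55/80]
7 USB sticks opened.

7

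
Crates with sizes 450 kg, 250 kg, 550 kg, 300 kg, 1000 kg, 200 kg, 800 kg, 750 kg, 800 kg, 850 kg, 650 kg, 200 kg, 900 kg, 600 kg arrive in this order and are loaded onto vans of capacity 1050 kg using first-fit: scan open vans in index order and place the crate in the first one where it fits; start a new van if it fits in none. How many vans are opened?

  450 → van 1 (new)  [load 450/1050]
  250 → van 1  [load 700/1050]
  550 → van 2 (new)  [load 550/1050]
  300 → van 1  [load 1000/1050]
  1000 → van 3 (new)  [load 1000/1050]
  200 → van 2  [load 750/1050]
  800 → van 4 (new)  [load 800/1050]
  750 → van 5 (new)  [load 750/1050]
  800 → van 6 (new)  [load 800/1050]
  850 → van 7 (new)  [load 850/1050]
  650 → van 8 (new)  [load 650/1050]
  200 → van 2  [load 950/1050]
  900 → van 9 (new)  [load 900/1050]
  600 → van 10 (new)  [load 600/1050]
10 vans opened.

10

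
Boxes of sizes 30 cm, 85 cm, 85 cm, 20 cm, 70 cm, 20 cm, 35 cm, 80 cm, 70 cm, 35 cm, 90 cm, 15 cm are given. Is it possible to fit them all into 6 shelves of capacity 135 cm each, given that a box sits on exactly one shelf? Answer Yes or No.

A valid assignment using 6 shelves:
  shelf 1: 90 + 35 = 125
  shelf 2: 85 + 35 + 15 = 135
  shelf 3: 85 + 30 + 20 = 135
  shelf 4: 80 + 20 = 100
  shelf 5: 70 = 70
  shelf 6: 70 = 70
Every load is within 135 cm, so 6 shelves suffice.

Yes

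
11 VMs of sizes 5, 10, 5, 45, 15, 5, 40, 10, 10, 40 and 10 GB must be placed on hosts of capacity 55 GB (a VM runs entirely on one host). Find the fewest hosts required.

4

Total = 45 + 40 + 40 + 15 + 10 + 10 + 10 + 10 + 5 + 5 + 5 = 195 GB.
Lower bound: ⌈195/55⌉ = 4 hosts.
A packing using 4 hosts:
  host 1: 45 + 10 = 55
  host 2: 40 + 15 = 55
  host 3: 40 + 10 + 5 = 55
  host 4: 10 + 10 + 5 + 5 = 30
This matches the lower bound, so 4 is optimal.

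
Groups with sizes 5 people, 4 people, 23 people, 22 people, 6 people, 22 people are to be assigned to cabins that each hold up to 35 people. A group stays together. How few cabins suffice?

Total = 23 + 22 + 22 + 6 + 5 + 4 = 82 people.
Lower bound: ⌈82/35⌉ = 3 cabins.
A packing using 3 cabins:
  cabin 1: 23 + 6 + 5 = 34
  cabin 2: 22 + 4 = 26
  cabin 3: 22 = 22
This matches the lower bound, so 3 is optimal.

3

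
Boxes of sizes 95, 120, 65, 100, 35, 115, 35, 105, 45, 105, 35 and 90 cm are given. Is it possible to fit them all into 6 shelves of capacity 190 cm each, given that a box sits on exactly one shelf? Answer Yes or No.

Yes

A valid assignment using 6 shelves:
  shelf 1: 120 + 65 = 185
  shelf 2: 115 + 45 = 160
  shelf 3: 105 + 35 + 35 = 175
  shelf 4: 105 + 35 = 140
  shelf 5: 100 + 90 = 190
  shelf 6: 95 = 95
Every load is within 190 cm, so 6 shelves suffice.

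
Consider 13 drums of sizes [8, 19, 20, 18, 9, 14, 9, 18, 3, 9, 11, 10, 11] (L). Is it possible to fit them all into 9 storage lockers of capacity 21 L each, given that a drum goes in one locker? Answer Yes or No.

A valid assignment using 9 storage lockers:
  locker 1: 20 = 20
  locker 2: 19 = 19
  locker 3: 18 + 3 = 21
  locker 4: 18 = 18
  locker 5: 14 = 14
  locker 6: 11 + 10 = 21
  locker 7: 11 + 9 = 20
  locker 8: 9 + 9 = 18
  locker 9: 8 = 8
Every load is within 21 L, so 9 storage lockers suffice.

Yes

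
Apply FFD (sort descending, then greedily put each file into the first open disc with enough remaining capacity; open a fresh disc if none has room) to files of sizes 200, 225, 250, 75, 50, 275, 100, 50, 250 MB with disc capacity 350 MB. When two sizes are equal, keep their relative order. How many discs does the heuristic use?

Sorted descending: 275, 250, 250, 225, 200, 100, 75, 50, 50.
  275 → disc 1 (new)  [load 275/350]
  250 → disc 2 (new)  [load 250/350]
  250 → disc 3 (new)  [load 250/350]
  225 → disc 4 (new)  [load 225/350]
  200 → disc 5 (new)  [load 200/350]
  100 → disc 2  [load 350/350]
  75 → disc 1  [load 350/350]
  50 → disc 3  [load 300/350]
  50 → disc 3  [load 350/350]
5 discs opened.

5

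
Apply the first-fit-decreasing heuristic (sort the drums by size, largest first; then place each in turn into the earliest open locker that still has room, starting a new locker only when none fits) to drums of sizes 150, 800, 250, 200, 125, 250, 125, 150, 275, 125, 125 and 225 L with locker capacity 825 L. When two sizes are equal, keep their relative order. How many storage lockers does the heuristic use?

Sorted descending: 800, 275, 250, 250, 225, 200, 150, 150, 125, 125, 125, 125.
  800 → locker 1 (new)  [load 800/825]
  275 → locker 2 (new)  [load 275/825]
  250 → locker 2  [load 525/825]
  250 → locker 2  [load 775/825]
  225 → locker 3 (new)  [load 225/825]
  200 → locker 3  [load 425/825]
  150 → locker 3  [load 575/825]
  150 → locker 3  [load 725/825]
  125 → locker 4 (new)  [load 125/825]
  125 → locker 4  [load 250/825]
  125 → locker 4  [load 375/825]
  125 → locker 4  [load 500/825]
4 storage lockers opened.

4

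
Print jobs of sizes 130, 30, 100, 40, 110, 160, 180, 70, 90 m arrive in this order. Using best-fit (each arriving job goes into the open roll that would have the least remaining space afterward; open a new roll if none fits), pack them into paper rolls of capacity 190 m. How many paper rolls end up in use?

  130 → roll 1 (new)  [load 130/190]
  30 → roll 1  [load 160/190]
  100 → roll 2 (new)  [load 100/190]
  40 → roll 2  [load 140/190]
  110 → roll 3 (new)  [load 110/190]
  160 → roll 4 (new)  [load 160/190]
  180 → roll 5 (new)  [load 180/190]
  70 → roll 3  [load 180/190]
  90 → roll 6 (new)  [load 90/190]
6 paper rolls opened.

6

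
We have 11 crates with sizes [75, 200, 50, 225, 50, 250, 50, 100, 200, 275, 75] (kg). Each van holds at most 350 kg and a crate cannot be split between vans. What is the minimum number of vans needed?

5

Total = 275 + 250 + 225 + 200 + 200 + 100 + 75 + 75 + 50 + 50 + 50 = 1550 kg.
Lower bound: ⌈1550/350⌉ = 5 vans.
A packing using 5 vans:
  van 1: 275 + 75 = 350
  van 2: 250 + 100 = 350
  van 3: 225 + 75 + 50 = 350
  van 4: 200 + 50 + 50 = 300
  van 5: 200 = 200
This matches the lower bound, so 5 is optimal.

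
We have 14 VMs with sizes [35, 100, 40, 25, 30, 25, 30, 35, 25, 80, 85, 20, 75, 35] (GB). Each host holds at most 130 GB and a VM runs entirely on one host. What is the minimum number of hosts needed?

Total = 100 + 85 + 80 + 75 + 40 + 35 + 35 + 35 + 30 + 30 + 25 + 25 + 25 + 20 = 640 GB.
Lower bound: ⌈640/130⌉ = 5 hosts.
A packing using 5 hosts:
  host 1: 100 + 30 = 130
  host 2: 85 + 40 = 125
  host 3: 80 + 25 + 25 = 130
  host 4: 75 + 35 + 20 = 130
  host 5: 35 + 35 + 30 + 25 = 125
This matches the lower bound, so 5 is optimal.

5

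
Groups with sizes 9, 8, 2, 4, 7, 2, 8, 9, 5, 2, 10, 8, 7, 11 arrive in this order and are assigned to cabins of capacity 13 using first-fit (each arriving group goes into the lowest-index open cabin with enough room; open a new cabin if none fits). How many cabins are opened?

  9 → cabin 1 (new)  [load 9/13]
  8 → cabin 2 (new)  [load 8/13]
  2 → cabin 1  [load 11/13]
  4 → cabin 2  [load 12/13]
  7 → cabin 3 (new)  [load 7/13]
  2 → cabin 1  [load 13/13]
  8 → cabin 4 (new)  [load 8/13]
  9 → cabin 5 (new)  [load 9/13]
  5 → cabin 3  [load 12/13]
  2 → cabin 4  [load 10/13]
  10 → cabin 6 (new)  [load 10/13]
  8 → cabin 7 (new)  [load 8/13]
  7 → cabin 8 (new)  [load 7/13]
  11 → cabin 9 (new)  [load 11/13]
9 cabins opened.

9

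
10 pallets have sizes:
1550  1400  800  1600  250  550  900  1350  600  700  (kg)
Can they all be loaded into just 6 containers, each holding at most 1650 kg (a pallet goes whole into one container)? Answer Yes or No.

No

Total = 9700 kg; ⌈9700/1650⌉ = 6.
The bound of 6 does not rule out 6, but exhaustive search shows no assignment into 6 containers of capacity 1650 kg exists — the minimum is 7.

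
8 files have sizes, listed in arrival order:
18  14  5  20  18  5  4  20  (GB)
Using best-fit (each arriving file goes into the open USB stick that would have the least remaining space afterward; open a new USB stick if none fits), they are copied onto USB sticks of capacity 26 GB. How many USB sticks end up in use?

  18 → USB stick 1 (new)  [load 18/26]
  14 → USB stick 2 (new)  [load 14/26]
  5 → USB stick 1  [load 23/26]
  20 → USB stick 3 (new)  [load 20/26]
  18 → USB stick 4 (new)  [load 18/26]
  5 → USB stick 3  [load 25/26]
  4 → USB stick 4  [load 22/26]
  20 → USB stick 5 (new)  [load 20/26]
5 USB sticks opened.

5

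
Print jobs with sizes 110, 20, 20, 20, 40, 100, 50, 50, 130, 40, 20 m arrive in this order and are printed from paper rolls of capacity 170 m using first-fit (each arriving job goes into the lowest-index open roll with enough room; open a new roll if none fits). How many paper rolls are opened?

  110 → roll 1 (new)  [load 110/170]
  20 → roll 1  [load 130/170]
  20 → roll 1  [load 150/170]
  20 → roll 1  [load 170/170]
  40 → roll 2 (new)  [load 40/170]
  100 → roll 2  [load 140/170]
  50 → roll 3 (new)  [load 50/170]
  50 → roll 3  [load 100/170]
  130 → roll 4 (new)  [load 130/170]
  40 → roll 3  [load 140/170]
  20 → roll 2  [load 160/170]
4 paper rolls opened.

4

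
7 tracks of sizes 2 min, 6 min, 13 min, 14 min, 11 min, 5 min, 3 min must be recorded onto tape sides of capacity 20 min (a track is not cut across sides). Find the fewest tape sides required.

3

Total = 14 + 13 + 11 + 6 + 5 + 3 + 2 = 54 min.
Lower bound: ⌈54/20⌉ = 3 tape sides.
A packing using 3 tape sides:
  side 1: 14 + 6 = 20
  side 2: 13 + 5 + 2 = 20
  side 3: 11 + 3 = 14
This matches the lower bound, so 3 is optimal.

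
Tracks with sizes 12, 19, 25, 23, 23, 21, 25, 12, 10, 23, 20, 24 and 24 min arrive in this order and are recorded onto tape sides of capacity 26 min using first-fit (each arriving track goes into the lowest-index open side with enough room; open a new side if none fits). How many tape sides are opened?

12

  12 → side 1 (new)  [load 12/26]
  19 → side 2 (new)  [load 19/26]
  25 → side 3 (new)  [load 25/26]
  23 → side 4 (new)  [load 23/26]
  23 → side 5 (new)  [load 23/26]
  21 → side 6 (new)  [load 21/26]
  25 → side 7 (new)  [load 25/26]
  12 → side 1  [load 24/26]
  10 → side 8 (new)  [load 10/26]
  23 → side 9 (new)  [load 23/26]
  20 → side 10 (new)  [load 20/26]
  24 → side 11 (new)  [load 24/26]
  24 → side 12 (new)  [load 24/26]
12 tape sides opened.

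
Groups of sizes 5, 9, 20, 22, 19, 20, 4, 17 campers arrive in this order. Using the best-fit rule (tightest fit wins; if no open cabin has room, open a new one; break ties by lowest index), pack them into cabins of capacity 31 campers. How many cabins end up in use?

  5 → cabin 1 (new)  [load 5/31]
  9 → cabin 1  [load 14/31]
  20 → cabin 2 (new)  [load 20/31]
  22 → cabin 3 (new)  [load 22/31]
  19 → cabin 4 (new)  [load 19/31]
  20 → cabin 5 (new)  [load 20/31]
  4 → cabin 3  [load 26/31]
  17 → cabin 1  [load 31/31]
5 cabins opened.

5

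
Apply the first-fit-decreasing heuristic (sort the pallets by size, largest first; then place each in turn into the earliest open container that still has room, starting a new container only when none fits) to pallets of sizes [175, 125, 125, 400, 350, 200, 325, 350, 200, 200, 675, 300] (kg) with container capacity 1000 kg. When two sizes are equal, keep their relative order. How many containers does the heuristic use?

Sorted descending: 675, 400, 350, 350, 325, 300, 200, 200, 200, 175, 125, 125.
  675 → container 1 (new)  [load 675/1000]
  400 → container 2 (new)  [load 400/1000]
  350 → container 2  [load 750/1000]
  350 → container 3 (new)  [load 350/1000]
  325 → container 1  [load 1000/1000]
  300 → container 3  [load 650/1000]
  200 → container 2  [load 950/1000]
  200 → container 3  [load 850/1000]
  200 → container 4 (new)  [load 200/1000]
  175 → container 4  [load 375/1000]
  125 → container 3  [load 975/1000]
  125 → container 4  [load 500/1000]
4 containers opened.

4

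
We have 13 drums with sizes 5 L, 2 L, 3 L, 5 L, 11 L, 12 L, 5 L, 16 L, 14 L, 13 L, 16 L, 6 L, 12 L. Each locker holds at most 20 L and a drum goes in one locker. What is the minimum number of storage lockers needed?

Total = 16 + 16 + 14 + 13 + 12 + 12 + 11 + 6 + 5 + 5 + 5 + 3 + 2 = 120 L.
Lower bound: ⌈120/20⌉ = 6 storage lockers.
Also, 7 drums each exceed 10 L, and no two of those can share a locker, so at least 7 storage lockers are needed.
A packing using 7 storage lockers:
  locker 1: 16 + 3 = 19
  locker 2: 16 + 2 = 18
  locker 3: 14 + 6 = 20
  locker 4: 13 + 5 = 18
  locker 5: 12 + 5 = 17
  locker 6: 12 + 5 = 17
  locker 7: 11 = 11
This matches the lower bound, so 7 is optimal.

7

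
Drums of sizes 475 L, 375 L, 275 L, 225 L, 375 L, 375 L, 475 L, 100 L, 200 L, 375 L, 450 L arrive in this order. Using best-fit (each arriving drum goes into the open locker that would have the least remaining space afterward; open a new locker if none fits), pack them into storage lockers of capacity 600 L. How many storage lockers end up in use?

8

  475 → locker 1 (new)  [load 475/600]
  375 → locker 2 (new)  [load 375/600]
  275 → locker 3 (new)  [load 275/600]
  225 → locker 2  [load 600/600]
  375 → locker 4 (new)  [load 375/600]
  375 → locker 5 (new)  [load 375/600]
  475 → locker 6 (new)  [load 475/600]
  100 → locker 1  [load 575/600]
  200 → locker 4  [load 575/600]
  375 → locker 7 (new)  [load 375/600]
  450 → locker 8 (new)  [load 450/600]
8 storage lockers opened.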